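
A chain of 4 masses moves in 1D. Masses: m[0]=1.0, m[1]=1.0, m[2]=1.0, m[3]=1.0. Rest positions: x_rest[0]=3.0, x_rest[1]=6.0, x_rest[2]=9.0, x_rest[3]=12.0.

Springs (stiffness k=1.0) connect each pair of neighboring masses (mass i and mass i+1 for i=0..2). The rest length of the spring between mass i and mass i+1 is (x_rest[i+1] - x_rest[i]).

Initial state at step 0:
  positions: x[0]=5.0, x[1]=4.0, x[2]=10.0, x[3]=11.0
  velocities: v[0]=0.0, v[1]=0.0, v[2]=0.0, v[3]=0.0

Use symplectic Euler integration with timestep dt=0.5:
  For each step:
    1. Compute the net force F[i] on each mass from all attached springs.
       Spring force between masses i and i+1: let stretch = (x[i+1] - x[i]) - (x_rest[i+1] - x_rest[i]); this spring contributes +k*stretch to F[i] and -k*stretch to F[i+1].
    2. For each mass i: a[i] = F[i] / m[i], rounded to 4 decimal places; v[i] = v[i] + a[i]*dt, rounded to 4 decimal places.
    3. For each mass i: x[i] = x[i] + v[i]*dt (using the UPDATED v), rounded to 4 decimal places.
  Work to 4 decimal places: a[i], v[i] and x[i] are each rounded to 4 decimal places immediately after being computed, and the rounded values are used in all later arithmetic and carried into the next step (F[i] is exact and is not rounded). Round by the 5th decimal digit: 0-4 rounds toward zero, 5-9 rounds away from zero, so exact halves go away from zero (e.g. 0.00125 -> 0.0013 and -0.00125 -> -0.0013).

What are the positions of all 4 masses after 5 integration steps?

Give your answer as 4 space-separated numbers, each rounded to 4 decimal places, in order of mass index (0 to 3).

Step 0: x=[5.0000 4.0000 10.0000 11.0000] v=[0.0000 0.0000 0.0000 0.0000]
Step 1: x=[4.0000 5.7500 8.7500 11.5000] v=[-2.0000 3.5000 -2.5000 1.0000]
Step 2: x=[2.6875 7.8125 7.4375 12.0625] v=[-2.6250 4.1250 -2.6250 1.1250]
Step 3: x=[1.9063 8.5000 7.3750 12.2188] v=[-1.5625 1.3750 -0.1250 0.3125]
Step 4: x=[2.0235 7.2578 8.8047 11.9141] v=[0.2344 -2.4844 2.8594 -0.6094]
Step 5: x=[2.6993 5.0938 10.6251 11.5821] v=[1.3516 -4.3281 3.6407 -0.6641]

Answer: 2.6993 5.0938 10.6251 11.5821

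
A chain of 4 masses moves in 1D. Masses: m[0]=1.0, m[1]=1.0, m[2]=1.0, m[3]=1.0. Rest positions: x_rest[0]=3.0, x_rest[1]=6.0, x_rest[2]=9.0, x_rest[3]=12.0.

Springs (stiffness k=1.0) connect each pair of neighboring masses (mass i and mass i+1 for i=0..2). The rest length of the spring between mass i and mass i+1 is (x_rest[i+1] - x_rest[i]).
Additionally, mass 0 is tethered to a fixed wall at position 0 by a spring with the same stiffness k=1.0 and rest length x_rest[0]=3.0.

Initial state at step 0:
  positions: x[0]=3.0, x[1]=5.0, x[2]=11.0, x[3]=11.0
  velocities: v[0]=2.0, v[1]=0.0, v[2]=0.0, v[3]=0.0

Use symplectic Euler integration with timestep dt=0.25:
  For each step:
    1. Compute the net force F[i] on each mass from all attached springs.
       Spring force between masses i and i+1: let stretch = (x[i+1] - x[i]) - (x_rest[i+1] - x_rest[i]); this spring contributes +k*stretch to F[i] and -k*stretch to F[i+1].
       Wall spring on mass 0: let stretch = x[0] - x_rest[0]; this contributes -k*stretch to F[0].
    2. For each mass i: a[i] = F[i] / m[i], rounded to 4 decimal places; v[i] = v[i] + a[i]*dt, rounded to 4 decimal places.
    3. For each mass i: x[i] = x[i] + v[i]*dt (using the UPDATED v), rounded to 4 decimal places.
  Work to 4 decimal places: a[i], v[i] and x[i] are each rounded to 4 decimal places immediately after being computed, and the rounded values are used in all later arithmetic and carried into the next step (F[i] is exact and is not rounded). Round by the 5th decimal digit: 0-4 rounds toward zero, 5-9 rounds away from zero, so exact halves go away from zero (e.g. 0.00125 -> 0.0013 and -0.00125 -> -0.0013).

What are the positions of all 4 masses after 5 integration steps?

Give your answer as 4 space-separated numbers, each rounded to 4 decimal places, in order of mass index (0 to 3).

Answer: 4.1546 7.5228 7.6120 12.7624

Derivation:
Step 0: x=[3.0000 5.0000 11.0000 11.0000] v=[2.0000 0.0000 0.0000 0.0000]
Step 1: x=[3.4375 5.2500 10.6250 11.1875] v=[1.7500 1.0000 -1.5000 0.7500]
Step 2: x=[3.7735 5.7227 9.9492 11.5274] v=[1.3438 1.8906 -2.7031 1.3594]
Step 3: x=[3.9954 6.3377 9.1079 11.9561] v=[0.8877 2.4599 -3.3652 1.7149]
Step 4: x=[4.1140 6.9794 8.2715 12.3943] v=[0.4744 2.5669 -3.3457 1.7529]
Step 5: x=[4.1546 7.5228 7.6120 12.7624] v=[0.1623 2.1736 -2.6380 1.4722]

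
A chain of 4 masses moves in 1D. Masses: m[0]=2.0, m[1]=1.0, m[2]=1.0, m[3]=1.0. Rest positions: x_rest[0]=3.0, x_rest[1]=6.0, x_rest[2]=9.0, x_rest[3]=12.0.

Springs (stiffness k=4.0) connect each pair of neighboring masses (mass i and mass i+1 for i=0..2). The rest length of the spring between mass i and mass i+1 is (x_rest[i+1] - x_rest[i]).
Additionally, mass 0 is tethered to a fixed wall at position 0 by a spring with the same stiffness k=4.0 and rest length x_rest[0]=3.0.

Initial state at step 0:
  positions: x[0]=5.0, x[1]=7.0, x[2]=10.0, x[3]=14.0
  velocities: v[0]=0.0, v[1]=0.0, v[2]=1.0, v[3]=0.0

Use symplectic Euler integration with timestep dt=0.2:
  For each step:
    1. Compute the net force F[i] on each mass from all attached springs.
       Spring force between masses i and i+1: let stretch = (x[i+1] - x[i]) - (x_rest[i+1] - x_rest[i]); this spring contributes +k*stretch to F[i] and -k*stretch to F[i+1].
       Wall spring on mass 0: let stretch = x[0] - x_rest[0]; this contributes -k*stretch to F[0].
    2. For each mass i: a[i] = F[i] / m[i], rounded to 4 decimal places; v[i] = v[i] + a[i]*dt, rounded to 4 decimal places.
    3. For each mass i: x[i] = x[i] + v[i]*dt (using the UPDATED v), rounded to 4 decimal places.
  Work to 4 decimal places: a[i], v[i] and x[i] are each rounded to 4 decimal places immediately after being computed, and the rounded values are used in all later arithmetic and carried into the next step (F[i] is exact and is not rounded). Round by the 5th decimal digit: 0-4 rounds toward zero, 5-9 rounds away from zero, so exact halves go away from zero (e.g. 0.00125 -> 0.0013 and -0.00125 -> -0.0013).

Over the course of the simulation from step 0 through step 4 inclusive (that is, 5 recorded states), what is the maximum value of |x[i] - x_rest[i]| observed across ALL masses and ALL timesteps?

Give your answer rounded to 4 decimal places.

Answer: 2.2572

Derivation:
Step 0: x=[5.0000 7.0000 10.0000 14.0000] v=[0.0000 0.0000 1.0000 0.0000]
Step 1: x=[4.7600 7.1600 10.3600 13.8400] v=[-1.2000 0.8000 1.8000 -0.8000]
Step 2: x=[4.3312 7.4480 10.7648 13.6032] v=[-2.1440 1.4400 2.0240 -1.1840]
Step 3: x=[3.8052 7.7680 11.0931 13.3923] v=[-2.6298 1.6000 1.6413 -1.0547]
Step 4: x=[3.2918 7.9860 11.2572 13.2935] v=[-2.5668 1.0898 0.8206 -0.4941]
Max displacement = 2.2572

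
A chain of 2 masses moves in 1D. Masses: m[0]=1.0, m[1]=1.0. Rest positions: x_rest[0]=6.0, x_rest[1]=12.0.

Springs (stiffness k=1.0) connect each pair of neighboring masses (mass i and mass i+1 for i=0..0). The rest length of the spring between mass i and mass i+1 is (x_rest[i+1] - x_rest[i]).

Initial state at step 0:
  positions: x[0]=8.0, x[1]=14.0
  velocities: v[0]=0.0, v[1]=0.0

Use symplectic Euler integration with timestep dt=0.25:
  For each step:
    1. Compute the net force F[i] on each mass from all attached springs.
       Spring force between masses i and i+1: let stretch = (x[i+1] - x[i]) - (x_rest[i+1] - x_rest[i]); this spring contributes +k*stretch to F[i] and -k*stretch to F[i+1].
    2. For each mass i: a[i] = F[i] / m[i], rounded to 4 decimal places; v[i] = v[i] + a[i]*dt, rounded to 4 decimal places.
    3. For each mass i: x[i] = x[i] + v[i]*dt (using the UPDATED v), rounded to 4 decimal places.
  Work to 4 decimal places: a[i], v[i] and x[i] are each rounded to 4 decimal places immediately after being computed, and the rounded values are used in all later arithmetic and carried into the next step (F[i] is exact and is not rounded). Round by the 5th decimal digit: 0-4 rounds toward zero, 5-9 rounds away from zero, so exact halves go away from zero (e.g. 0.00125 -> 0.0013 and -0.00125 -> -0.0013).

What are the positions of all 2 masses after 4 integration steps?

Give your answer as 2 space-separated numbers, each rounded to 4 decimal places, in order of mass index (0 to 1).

Step 0: x=[8.0000 14.0000] v=[0.0000 0.0000]
Step 1: x=[8.0000 14.0000] v=[0.0000 0.0000]
Step 2: x=[8.0000 14.0000] v=[0.0000 0.0000]
Step 3: x=[8.0000 14.0000] v=[0.0000 0.0000]
Step 4: x=[8.0000 14.0000] v=[0.0000 0.0000]

Answer: 8.0000 14.0000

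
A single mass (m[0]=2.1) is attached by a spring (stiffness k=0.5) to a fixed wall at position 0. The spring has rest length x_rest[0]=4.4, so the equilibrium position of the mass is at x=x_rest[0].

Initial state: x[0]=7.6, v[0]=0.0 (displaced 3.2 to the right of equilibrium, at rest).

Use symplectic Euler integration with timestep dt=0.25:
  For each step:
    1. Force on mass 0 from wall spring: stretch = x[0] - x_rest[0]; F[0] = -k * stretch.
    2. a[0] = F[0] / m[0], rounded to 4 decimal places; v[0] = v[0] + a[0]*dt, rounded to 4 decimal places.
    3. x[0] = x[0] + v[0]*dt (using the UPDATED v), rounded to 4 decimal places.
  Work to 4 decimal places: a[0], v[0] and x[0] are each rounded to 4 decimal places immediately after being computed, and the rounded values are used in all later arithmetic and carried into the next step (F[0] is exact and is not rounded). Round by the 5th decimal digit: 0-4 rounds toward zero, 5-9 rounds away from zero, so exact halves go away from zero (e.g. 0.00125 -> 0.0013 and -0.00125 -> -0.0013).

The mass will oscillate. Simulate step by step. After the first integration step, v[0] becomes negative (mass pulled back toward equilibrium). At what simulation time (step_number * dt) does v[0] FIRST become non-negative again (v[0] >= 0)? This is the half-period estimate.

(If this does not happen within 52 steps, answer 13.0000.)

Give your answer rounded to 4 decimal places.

Answer: 6.5000

Derivation:
Step 0: x=[7.6000] v=[0.0000]
Step 1: x=[7.5524] v=[-0.1905]
Step 2: x=[7.4579] v=[-0.3782]
Step 3: x=[7.3179] v=[-0.5602]
Step 4: x=[7.1344] v=[-0.7339]
Step 5: x=[6.9102] v=[-0.8967]
Step 6: x=[6.6487] v=[-1.0461]
Step 7: x=[6.3537] v=[-1.1800]
Step 8: x=[6.0296] v=[-1.2963]
Step 9: x=[5.6813] v=[-1.3933]
Step 10: x=[5.3139] v=[-1.4696]
Step 11: x=[4.9329] v=[-1.5240]
Step 12: x=[4.5440] v=[-1.5557]
Step 13: x=[4.1529] v=[-1.5643]
Step 14: x=[3.7655] v=[-1.5496]
Step 15: x=[3.3876] v=[-1.5118]
Step 16: x=[3.0247] v=[-1.4516]
Step 17: x=[2.6823] v=[-1.3697]
Step 18: x=[2.3654] v=[-1.2675]
Step 19: x=[2.0788] v=[-1.1464]
Step 20: x=[1.8268] v=[-1.0082]
Step 21: x=[1.6131] v=[-0.8550]
Step 22: x=[1.4408] v=[-0.6891]
Step 23: x=[1.3126] v=[-0.5130]
Step 24: x=[1.2303] v=[-0.3292]
Step 25: x=[1.1952] v=[-0.1405]
Step 26: x=[1.2078] v=[0.0503]
First v>=0 after going negative at step 26, time=6.5000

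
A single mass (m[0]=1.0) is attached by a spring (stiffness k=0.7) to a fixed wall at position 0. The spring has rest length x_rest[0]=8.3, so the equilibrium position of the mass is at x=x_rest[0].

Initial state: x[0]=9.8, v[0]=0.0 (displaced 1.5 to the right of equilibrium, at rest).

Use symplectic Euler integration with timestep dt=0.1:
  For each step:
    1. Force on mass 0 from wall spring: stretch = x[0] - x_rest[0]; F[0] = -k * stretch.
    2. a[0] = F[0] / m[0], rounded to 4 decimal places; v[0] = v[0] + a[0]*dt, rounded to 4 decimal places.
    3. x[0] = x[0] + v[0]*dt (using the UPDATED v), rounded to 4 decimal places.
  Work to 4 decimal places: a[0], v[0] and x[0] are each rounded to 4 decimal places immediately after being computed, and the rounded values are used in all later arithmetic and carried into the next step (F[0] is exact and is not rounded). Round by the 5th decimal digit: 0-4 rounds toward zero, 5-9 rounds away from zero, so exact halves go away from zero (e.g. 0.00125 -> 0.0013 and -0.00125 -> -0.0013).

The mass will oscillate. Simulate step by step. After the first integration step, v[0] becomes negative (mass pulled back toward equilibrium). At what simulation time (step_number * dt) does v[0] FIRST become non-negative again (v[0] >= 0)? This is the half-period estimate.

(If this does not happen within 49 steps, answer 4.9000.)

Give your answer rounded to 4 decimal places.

Answer: 3.8000

Derivation:
Step 0: x=[9.8000] v=[0.0000]
Step 1: x=[9.7895] v=[-0.1050]
Step 2: x=[9.7686] v=[-0.2093]
Step 3: x=[9.7374] v=[-0.3121]
Step 4: x=[9.6961] v=[-0.4127]
Step 5: x=[9.6451] v=[-0.5104]
Step 6: x=[9.5846] v=[-0.6046]
Step 7: x=[9.5152] v=[-0.6945]
Step 8: x=[9.4372] v=[-0.7796]
Step 9: x=[9.3513] v=[-0.8592]
Step 10: x=[9.2580] v=[-0.9328]
Step 11: x=[9.1580] v=[-0.9999]
Step 12: x=[9.0520] v=[-1.0600]
Step 13: x=[8.9407] v=[-1.1126]
Step 14: x=[8.8250] v=[-1.1575]
Step 15: x=[8.7056] v=[-1.1943]
Step 16: x=[8.5833] v=[-1.2227]
Step 17: x=[8.4591] v=[-1.2425]
Step 18: x=[8.3337] v=[-1.2536]
Step 19: x=[8.2081] v=[-1.2560]
Step 20: x=[8.0831] v=[-1.2496]
Step 21: x=[7.9597] v=[-1.2344]
Step 22: x=[7.8386] v=[-1.2106]
Step 23: x=[7.7208] v=[-1.1783]
Step 24: x=[7.6070] v=[-1.1378]
Step 25: x=[7.4981] v=[-1.0893]
Step 26: x=[7.3948] v=[-1.0332]
Step 27: x=[7.2978] v=[-0.9698]
Step 28: x=[7.2078] v=[-0.8997]
Step 29: x=[7.1255] v=[-0.8233]
Step 30: x=[7.0514] v=[-0.7411]
Step 31: x=[6.9860] v=[-0.6537]
Step 32: x=[6.9298] v=[-0.5617]
Step 33: x=[6.8832] v=[-0.4658]
Step 34: x=[6.8465] v=[-0.3666]
Step 35: x=[6.8200] v=[-0.2649]
Step 36: x=[6.8039] v=[-0.1613]
Step 37: x=[6.7982] v=[-0.0566]
Step 38: x=[6.8031] v=[0.0485]
First v>=0 after going negative at step 38, time=3.8000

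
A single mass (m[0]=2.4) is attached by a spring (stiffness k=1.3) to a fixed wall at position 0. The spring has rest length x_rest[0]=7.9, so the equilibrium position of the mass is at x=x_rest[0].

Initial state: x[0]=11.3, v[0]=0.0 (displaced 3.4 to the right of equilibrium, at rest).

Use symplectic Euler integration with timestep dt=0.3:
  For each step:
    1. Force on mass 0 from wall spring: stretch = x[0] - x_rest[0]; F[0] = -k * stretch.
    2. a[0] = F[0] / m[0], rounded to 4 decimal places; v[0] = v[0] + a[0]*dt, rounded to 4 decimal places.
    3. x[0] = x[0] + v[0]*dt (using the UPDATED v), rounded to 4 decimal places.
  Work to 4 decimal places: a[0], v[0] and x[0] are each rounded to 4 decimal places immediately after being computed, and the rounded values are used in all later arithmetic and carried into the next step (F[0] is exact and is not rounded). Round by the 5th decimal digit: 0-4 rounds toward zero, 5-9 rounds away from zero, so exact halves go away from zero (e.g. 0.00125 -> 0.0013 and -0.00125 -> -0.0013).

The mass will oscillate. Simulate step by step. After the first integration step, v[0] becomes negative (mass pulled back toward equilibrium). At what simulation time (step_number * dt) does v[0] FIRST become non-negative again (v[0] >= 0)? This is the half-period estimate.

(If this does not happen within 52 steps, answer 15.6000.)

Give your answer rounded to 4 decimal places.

Step 0: x=[11.3000] v=[0.0000]
Step 1: x=[11.1343] v=[-0.5525]
Step 2: x=[10.8109] v=[-1.0781]
Step 3: x=[10.3456] v=[-1.5511]
Step 4: x=[9.7611] v=[-1.9485]
Step 5: x=[9.0858] v=[-2.2509]
Step 6: x=[8.3527] v=[-2.4436]
Step 7: x=[7.5975] v=[-2.5172]
Step 8: x=[6.8571] v=[-2.4680]
Step 9: x=[6.1676] v=[-2.2985]
Step 10: x=[5.5625] v=[-2.0170]
Step 11: x=[5.0713] v=[-1.6372]
Step 12: x=[4.7181] v=[-1.1775]
Step 13: x=[4.5200] v=[-0.6605]
Step 14: x=[4.4866] v=[-0.1113]
Step 15: x=[4.6196] v=[0.4434]
First v>=0 after going negative at step 15, time=4.5000

Answer: 4.5000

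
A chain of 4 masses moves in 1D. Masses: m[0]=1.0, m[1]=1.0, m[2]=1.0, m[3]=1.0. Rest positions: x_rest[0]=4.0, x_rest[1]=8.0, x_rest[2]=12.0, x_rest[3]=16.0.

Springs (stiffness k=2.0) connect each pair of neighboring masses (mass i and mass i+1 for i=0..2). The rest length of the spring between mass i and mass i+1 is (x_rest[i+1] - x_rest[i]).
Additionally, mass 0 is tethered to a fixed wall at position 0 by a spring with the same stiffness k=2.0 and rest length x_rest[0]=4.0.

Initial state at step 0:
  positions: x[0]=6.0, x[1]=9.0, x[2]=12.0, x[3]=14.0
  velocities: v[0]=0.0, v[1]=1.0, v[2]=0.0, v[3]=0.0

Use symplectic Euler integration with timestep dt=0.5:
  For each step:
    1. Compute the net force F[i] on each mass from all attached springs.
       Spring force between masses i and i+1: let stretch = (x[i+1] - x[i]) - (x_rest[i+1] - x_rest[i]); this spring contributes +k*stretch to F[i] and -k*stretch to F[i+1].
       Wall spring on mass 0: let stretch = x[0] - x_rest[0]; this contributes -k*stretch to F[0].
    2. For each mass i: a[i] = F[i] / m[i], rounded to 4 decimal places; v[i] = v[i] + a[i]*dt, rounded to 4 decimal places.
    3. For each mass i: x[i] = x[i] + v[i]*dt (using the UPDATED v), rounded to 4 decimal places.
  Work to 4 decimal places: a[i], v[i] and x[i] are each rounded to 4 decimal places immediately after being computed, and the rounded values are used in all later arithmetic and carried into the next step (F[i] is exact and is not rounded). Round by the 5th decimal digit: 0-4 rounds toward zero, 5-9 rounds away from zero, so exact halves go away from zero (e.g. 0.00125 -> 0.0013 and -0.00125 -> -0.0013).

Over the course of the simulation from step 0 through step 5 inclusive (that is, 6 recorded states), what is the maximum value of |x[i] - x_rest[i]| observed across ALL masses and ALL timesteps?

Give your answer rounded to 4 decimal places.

Answer: 2.1875

Derivation:
Step 0: x=[6.0000 9.0000 12.0000 14.0000] v=[0.0000 1.0000 0.0000 0.0000]
Step 1: x=[4.5000 9.5000 11.5000 15.0000] v=[-3.0000 1.0000 -1.0000 2.0000]
Step 2: x=[3.2500 8.5000 11.7500 16.2500] v=[-2.5000 -2.0000 0.5000 2.5000]
Step 3: x=[3.0000 6.5000 12.6250 17.2500] v=[-0.5000 -4.0000 1.7500 2.0000]
Step 4: x=[3.0000 5.8125 12.7500 17.9375] v=[0.0000 -1.3750 0.2500 1.3750]
Step 5: x=[2.9063 7.1875 12.0000 18.0313] v=[-0.1875 2.7500 -1.5000 0.1875]
Max displacement = 2.1875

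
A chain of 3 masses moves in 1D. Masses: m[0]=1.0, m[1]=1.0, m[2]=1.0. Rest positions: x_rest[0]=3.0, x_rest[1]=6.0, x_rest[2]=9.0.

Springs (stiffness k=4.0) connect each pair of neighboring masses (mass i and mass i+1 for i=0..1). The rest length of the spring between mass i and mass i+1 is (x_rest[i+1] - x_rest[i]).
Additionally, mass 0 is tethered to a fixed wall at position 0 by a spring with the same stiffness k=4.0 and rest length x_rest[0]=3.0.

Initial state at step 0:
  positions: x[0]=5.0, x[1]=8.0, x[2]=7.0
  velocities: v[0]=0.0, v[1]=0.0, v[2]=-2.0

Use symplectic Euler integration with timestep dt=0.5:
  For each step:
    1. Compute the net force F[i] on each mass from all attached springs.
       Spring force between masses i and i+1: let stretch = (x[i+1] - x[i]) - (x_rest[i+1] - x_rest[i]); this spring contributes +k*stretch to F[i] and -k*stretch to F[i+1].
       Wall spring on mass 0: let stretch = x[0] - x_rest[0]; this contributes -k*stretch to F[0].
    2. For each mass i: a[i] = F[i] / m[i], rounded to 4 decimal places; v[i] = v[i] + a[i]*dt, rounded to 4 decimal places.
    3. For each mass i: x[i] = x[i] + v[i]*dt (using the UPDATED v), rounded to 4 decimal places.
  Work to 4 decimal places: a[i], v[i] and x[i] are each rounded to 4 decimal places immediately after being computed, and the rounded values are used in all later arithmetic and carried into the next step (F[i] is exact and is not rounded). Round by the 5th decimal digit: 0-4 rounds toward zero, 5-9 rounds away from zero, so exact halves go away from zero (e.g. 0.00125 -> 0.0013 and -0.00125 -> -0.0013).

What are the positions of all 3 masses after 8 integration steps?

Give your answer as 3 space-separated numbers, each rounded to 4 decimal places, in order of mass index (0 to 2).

Answer: 3.0000 8.0000 8.0000

Derivation:
Step 0: x=[5.0000 8.0000 7.0000] v=[0.0000 0.0000 -2.0000]
Step 1: x=[3.0000 4.0000 10.0000] v=[-4.0000 -8.0000 6.0000]
Step 2: x=[-1.0000 5.0000 10.0000] v=[-8.0000 2.0000 0.0000]
Step 3: x=[2.0000 5.0000 8.0000] v=[6.0000 0.0000 -4.0000]
Step 4: x=[6.0000 5.0000 6.0000] v=[8.0000 0.0000 -4.0000]
Step 5: x=[3.0000 7.0000 6.0000] v=[-6.0000 4.0000 0.0000]
Step 6: x=[1.0000 4.0000 10.0000] v=[-4.0000 -6.0000 8.0000]
Step 7: x=[1.0000 4.0000 11.0000] v=[0.0000 0.0000 2.0000]
Step 8: x=[3.0000 8.0000 8.0000] v=[4.0000 8.0000 -6.0000]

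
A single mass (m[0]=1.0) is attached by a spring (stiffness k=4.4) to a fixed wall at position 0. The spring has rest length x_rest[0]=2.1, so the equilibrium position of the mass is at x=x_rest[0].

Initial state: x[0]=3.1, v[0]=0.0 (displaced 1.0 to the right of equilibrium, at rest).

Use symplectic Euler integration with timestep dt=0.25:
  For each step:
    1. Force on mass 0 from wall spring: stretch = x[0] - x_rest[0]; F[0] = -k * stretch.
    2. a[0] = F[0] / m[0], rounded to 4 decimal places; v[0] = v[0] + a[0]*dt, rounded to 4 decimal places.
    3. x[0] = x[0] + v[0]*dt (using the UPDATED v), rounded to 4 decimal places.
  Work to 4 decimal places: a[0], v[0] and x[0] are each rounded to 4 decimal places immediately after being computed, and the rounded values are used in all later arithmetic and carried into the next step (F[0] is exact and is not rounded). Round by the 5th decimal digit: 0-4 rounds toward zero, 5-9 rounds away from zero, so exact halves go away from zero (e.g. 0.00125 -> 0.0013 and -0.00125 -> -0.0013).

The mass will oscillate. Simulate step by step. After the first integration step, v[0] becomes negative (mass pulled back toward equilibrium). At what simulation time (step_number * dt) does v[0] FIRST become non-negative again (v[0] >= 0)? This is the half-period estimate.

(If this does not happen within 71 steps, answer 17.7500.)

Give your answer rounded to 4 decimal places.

Step 0: x=[3.1000] v=[0.0000]
Step 1: x=[2.8250] v=[-1.1000]
Step 2: x=[2.3506] v=[-1.8975]
Step 3: x=[1.8073] v=[-2.1732]
Step 4: x=[1.3445] v=[-1.8512]
Step 5: x=[1.0895] v=[-1.0202]
Step 6: x=[1.1124] v=[0.0914]
First v>=0 after going negative at step 6, time=1.5000

Answer: 1.5000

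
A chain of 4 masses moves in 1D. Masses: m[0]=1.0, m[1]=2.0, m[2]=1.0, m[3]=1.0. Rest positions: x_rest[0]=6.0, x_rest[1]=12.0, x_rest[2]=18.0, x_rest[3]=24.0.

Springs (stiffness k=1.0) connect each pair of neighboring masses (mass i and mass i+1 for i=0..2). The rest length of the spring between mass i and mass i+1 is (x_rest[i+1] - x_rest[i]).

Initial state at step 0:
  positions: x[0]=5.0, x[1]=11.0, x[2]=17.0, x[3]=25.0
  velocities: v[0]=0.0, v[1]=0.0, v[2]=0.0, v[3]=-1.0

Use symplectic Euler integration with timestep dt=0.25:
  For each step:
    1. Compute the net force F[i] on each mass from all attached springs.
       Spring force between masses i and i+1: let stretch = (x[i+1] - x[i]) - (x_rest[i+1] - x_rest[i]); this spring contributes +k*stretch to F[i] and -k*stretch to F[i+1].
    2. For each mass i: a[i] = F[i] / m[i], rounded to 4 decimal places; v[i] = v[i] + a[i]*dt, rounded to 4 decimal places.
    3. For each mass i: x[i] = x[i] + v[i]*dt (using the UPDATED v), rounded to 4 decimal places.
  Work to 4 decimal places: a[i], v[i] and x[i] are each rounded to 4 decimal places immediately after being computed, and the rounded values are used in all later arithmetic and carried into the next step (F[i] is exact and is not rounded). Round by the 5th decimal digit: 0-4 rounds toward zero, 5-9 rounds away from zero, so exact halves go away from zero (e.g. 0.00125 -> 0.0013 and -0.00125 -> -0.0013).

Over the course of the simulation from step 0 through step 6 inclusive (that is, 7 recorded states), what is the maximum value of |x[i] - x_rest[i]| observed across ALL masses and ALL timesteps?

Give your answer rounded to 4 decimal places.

Step 0: x=[5.0000 11.0000 17.0000 25.0000] v=[0.0000 0.0000 0.0000 -1.0000]
Step 1: x=[5.0000 11.0000 17.1250 24.6250] v=[0.0000 0.0000 0.5000 -1.5000]
Step 2: x=[5.0000 11.0039 17.3360 24.1563] v=[0.0000 0.0156 0.8438 -1.8750]
Step 3: x=[5.0003 11.0181 17.5775 23.6363] v=[0.0010 0.0566 0.9659 -2.0801]
Step 4: x=[5.0017 11.0492 17.7877 23.1126] v=[0.0055 0.1243 0.8408 -2.0948]
Step 5: x=[5.0061 11.1019 17.9096 22.6311] v=[0.0174 0.2107 0.4874 -1.9260]
Step 6: x=[5.0165 11.1768 17.9011 22.2295] v=[0.0414 0.2997 -0.0342 -1.6064]
Max displacement = 1.7705

Answer: 1.7705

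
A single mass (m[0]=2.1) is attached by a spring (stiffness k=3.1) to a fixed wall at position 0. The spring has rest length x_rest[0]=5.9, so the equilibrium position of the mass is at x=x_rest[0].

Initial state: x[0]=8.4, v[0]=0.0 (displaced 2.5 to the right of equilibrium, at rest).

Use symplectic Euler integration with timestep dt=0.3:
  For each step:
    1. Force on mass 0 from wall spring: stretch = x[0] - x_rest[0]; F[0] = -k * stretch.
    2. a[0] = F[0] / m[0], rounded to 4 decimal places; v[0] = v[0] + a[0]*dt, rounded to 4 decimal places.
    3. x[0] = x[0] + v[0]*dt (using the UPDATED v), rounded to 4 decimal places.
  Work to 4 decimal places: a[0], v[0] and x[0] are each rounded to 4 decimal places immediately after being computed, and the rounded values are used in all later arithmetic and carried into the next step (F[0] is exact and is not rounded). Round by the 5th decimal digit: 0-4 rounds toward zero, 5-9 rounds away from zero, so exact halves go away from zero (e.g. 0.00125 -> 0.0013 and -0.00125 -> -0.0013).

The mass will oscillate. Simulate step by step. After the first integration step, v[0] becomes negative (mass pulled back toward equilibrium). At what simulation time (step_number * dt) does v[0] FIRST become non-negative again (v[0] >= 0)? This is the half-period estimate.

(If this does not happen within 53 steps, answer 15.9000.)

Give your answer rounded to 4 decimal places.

Answer: 2.7000

Derivation:
Step 0: x=[8.4000] v=[0.0000]
Step 1: x=[8.0678] v=[-1.1072]
Step 2: x=[7.4476] v=[-2.0672]
Step 3: x=[6.6218] v=[-2.7526]
Step 4: x=[5.7001] v=[-3.0723]
Step 5: x=[4.8050] v=[-2.9838]
Step 6: x=[4.0553] v=[-2.4989]
Step 7: x=[3.5507] v=[-1.6820]
Step 8: x=[3.3582] v=[-0.6416]
Step 9: x=[3.5034] v=[0.4841]
First v>=0 after going negative at step 9, time=2.7000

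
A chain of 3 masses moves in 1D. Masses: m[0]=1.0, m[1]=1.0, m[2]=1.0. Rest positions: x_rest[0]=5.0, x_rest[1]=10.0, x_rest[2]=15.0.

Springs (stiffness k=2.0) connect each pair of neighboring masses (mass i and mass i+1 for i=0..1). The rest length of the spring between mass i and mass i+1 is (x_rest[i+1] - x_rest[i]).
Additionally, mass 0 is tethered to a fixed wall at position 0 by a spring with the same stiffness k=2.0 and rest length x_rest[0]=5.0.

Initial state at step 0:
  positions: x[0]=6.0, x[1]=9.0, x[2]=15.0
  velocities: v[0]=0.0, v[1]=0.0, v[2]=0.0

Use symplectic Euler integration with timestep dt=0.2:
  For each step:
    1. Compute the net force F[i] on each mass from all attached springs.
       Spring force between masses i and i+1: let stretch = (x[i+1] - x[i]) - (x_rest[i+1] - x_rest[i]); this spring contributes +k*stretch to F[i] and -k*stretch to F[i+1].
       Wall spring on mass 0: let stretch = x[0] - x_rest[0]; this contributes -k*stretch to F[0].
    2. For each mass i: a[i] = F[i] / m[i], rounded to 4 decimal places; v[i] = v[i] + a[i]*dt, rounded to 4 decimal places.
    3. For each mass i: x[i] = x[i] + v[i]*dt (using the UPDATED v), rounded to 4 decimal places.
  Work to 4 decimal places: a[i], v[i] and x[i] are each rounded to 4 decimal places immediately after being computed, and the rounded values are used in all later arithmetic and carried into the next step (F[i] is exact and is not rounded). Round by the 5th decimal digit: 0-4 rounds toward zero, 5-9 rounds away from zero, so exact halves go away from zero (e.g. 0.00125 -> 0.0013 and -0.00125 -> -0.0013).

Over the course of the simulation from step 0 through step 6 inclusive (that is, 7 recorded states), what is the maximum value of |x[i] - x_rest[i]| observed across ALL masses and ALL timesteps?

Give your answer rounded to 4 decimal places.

Step 0: x=[6.0000 9.0000 15.0000] v=[0.0000 0.0000 0.0000]
Step 1: x=[5.7600 9.2400 14.9200] v=[-1.2000 1.2000 -0.4000]
Step 2: x=[5.3376 9.6560 14.7856] v=[-2.1120 2.0800 -0.6720]
Step 3: x=[4.8337 10.1369 14.6408] v=[-2.5197 2.4045 -0.7238]
Step 4: x=[4.3673 10.5539 14.5357] v=[-2.3319 2.0848 -0.5254]
Step 5: x=[4.0465 10.7945 14.5121] v=[-1.6042 1.2029 -0.1181]
Step 6: x=[3.9418 10.7926 14.5911] v=[-0.5236 -0.0093 0.3949]
Max displacement = 1.0582

Answer: 1.0582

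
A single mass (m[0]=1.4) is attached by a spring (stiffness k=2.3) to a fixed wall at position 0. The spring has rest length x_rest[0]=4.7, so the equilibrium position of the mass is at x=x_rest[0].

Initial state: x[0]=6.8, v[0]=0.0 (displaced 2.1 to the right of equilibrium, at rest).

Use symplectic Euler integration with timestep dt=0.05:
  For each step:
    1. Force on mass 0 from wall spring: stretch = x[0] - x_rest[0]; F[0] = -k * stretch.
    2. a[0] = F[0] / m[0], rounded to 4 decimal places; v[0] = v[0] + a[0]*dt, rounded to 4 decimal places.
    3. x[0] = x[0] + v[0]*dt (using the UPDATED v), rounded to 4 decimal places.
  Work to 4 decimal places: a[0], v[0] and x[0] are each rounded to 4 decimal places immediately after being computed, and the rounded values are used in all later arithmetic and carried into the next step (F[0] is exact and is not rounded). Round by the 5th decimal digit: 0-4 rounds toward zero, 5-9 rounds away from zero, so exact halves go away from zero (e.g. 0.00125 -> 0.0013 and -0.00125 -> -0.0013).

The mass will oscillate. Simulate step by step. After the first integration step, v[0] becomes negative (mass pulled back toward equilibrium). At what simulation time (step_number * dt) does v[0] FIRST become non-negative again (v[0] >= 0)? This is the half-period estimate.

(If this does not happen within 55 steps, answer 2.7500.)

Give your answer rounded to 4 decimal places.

Step 0: x=[6.8000] v=[0.0000]
Step 1: x=[6.7914] v=[-0.1725]
Step 2: x=[6.7742] v=[-0.3443]
Step 3: x=[6.7485] v=[-0.5147]
Step 4: x=[6.7144] v=[-0.6830]
Step 5: x=[6.6720] v=[-0.8485]
Step 6: x=[6.6215] v=[-1.0105]
Step 7: x=[6.5631] v=[-1.1683]
Step 8: x=[6.4970] v=[-1.3213]
Step 9: x=[6.4236] v=[-1.4689]
Step 10: x=[6.3431] v=[-1.6105]
Step 11: x=[6.2558] v=[-1.7455]
Step 12: x=[6.1621] v=[-1.8733]
Step 13: x=[6.0624] v=[-1.9934]
Step 14: x=[5.9571] v=[-2.1053]
Step 15: x=[5.8467] v=[-2.2086]
Step 16: x=[5.7316] v=[-2.3028]
Step 17: x=[5.6122] v=[-2.3875]
Step 18: x=[5.4891] v=[-2.4624]
Step 19: x=[5.3627] v=[-2.5272]
Step 20: x=[5.2336] v=[-2.5816]
Step 21: x=[5.1023] v=[-2.6254]
Step 22: x=[4.9694] v=[-2.6584]
Step 23: x=[4.8354] v=[-2.6805]
Step 24: x=[4.7008] v=[-2.6916]
Step 25: x=[4.5662] v=[-2.6917]
Step 26: x=[4.4322] v=[-2.6807]
Step 27: x=[4.2993] v=[-2.6587]
Step 28: x=[4.1680] v=[-2.6258]
Step 29: x=[4.0389] v=[-2.5821]
Step 30: x=[3.9125] v=[-2.5278]
Step 31: x=[3.7893] v=[-2.4631]
Step 32: x=[3.6699] v=[-2.3883]
Step 33: x=[3.5547] v=[-2.3037]
Step 34: x=[3.4442] v=[-2.2096]
Step 35: x=[3.3389] v=[-2.1064]
Step 36: x=[3.2392] v=[-1.9946]
Step 37: x=[3.1455] v=[-1.8746]
Step 38: x=[3.0582] v=[-1.7469]
Step 39: x=[2.9776] v=[-1.6120]
Step 40: x=[2.9041] v=[-1.4705]
Step 41: x=[2.8380] v=[-1.3230]
Step 42: x=[2.7795] v=[-1.1701]
Step 43: x=[2.7289] v=[-1.0123]
Step 44: x=[2.6864] v=[-0.8504]
Step 45: x=[2.6522] v=[-0.6850]
Step 46: x=[2.6264] v=[-0.5168]
Step 47: x=[2.6091] v=[-0.3465]
Step 48: x=[2.6004] v=[-0.1747]
Step 49: x=[2.6003] v=[-0.0022]
Step 50: x=[2.6088] v=[0.1703]
First v>=0 after going negative at step 50, time=2.5000

Answer: 2.5000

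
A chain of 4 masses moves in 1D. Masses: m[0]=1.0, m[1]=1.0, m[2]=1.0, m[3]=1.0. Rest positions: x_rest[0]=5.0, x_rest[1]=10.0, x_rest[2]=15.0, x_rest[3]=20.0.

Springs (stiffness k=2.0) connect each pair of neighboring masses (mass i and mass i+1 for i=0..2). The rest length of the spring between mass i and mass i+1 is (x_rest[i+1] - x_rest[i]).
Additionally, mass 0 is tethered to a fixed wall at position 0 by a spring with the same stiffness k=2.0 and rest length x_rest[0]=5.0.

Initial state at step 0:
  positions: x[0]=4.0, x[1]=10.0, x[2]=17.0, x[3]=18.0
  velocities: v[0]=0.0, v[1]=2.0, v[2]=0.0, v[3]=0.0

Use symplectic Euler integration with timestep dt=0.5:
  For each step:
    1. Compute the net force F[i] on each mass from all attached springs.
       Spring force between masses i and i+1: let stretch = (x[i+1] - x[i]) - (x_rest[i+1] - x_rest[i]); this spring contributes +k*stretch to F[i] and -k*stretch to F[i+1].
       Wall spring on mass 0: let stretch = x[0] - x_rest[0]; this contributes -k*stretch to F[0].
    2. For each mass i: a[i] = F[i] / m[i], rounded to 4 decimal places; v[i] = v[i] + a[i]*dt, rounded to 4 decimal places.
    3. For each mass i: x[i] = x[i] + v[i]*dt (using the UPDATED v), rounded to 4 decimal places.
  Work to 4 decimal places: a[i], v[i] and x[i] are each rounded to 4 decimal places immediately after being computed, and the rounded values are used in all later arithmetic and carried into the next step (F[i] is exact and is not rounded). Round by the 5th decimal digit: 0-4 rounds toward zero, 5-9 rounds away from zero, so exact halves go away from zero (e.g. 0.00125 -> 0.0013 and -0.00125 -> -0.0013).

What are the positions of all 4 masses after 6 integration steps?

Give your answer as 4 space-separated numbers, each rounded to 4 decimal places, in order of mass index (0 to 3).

Answer: 3.1407 11.9219 15.6719 21.4844

Derivation:
Step 0: x=[4.0000 10.0000 17.0000 18.0000] v=[0.0000 2.0000 0.0000 0.0000]
Step 1: x=[5.0000 11.5000 14.0000 20.0000] v=[2.0000 3.0000 -6.0000 4.0000]
Step 2: x=[6.7500 11.0000 12.7500 21.5000] v=[3.5000 -1.0000 -2.5000 3.0000]
Step 3: x=[7.2500 9.2500 15.0000 21.1250] v=[1.0000 -3.5000 4.5000 -0.7500]
Step 4: x=[5.1250 9.3750 17.4375 20.1875] v=[-4.2500 0.2500 4.8750 -1.8750]
Step 5: x=[2.5625 11.4063 17.2188 20.3750] v=[-5.1250 4.0625 -0.4375 0.3750]
Step 6: x=[3.1407 11.9219 15.6719 21.4844] v=[1.1563 1.0312 -3.0938 2.2188]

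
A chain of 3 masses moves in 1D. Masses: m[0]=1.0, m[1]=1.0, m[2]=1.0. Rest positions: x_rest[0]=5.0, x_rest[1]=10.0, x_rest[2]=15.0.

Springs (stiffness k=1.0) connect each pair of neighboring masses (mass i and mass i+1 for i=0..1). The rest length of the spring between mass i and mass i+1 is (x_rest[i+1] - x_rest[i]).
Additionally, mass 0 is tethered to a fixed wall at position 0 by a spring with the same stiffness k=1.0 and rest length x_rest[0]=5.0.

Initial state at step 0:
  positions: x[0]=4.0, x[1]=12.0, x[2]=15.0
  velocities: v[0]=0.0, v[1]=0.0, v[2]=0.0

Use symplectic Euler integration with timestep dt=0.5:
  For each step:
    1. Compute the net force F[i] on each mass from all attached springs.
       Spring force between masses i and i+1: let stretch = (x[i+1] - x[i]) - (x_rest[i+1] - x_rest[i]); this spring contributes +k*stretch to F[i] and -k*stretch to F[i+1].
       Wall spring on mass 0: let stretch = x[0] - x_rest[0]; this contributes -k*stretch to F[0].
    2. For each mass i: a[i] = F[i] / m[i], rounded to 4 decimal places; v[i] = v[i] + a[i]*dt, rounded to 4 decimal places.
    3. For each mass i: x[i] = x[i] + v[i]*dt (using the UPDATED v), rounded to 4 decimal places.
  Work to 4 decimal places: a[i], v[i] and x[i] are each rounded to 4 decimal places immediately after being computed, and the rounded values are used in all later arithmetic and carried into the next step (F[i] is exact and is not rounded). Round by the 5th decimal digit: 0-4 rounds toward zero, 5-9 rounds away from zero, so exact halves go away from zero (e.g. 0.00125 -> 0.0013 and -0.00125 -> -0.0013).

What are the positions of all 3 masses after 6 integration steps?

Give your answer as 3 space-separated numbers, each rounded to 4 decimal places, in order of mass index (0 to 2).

Answer: 3.7317 11.7450 14.3065

Derivation:
Step 0: x=[4.0000 12.0000 15.0000] v=[0.0000 0.0000 0.0000]
Step 1: x=[5.0000 10.7500 15.5000] v=[2.0000 -2.5000 1.0000]
Step 2: x=[6.1875 9.2500 16.0625] v=[2.3750 -3.0000 1.1250]
Step 3: x=[6.5938 8.6875 16.1719] v=[0.8125 -1.1250 0.2188]
Step 4: x=[5.8750 9.4727 15.6602] v=[-1.4376 1.5704 -1.0234]
Step 5: x=[4.5869 10.9054 14.8516] v=[-2.5763 2.8653 -1.6172]
Step 6: x=[3.7317 11.7450 14.3065] v=[-1.7105 1.6792 -1.0903]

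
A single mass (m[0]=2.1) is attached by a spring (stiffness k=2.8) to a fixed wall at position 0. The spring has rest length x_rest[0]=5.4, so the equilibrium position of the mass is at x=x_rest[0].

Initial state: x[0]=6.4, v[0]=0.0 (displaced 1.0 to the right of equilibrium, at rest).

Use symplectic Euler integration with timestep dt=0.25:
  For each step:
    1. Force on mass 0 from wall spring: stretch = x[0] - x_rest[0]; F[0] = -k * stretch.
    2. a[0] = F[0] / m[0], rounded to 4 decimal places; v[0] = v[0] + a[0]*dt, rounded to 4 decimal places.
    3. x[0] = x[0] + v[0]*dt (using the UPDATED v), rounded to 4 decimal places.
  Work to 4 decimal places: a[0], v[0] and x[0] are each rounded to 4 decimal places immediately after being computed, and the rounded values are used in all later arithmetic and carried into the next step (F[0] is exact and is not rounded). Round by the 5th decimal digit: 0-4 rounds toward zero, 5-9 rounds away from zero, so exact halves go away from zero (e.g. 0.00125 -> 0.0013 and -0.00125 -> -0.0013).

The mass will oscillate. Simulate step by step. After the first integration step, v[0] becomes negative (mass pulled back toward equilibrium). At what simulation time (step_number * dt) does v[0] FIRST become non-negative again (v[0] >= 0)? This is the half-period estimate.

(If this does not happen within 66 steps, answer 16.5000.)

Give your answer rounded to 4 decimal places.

Step 0: x=[6.4000] v=[0.0000]
Step 1: x=[6.3167] v=[-0.3333]
Step 2: x=[6.1570] v=[-0.6389]
Step 3: x=[5.9342] v=[-0.8912]
Step 4: x=[5.6669] v=[-1.0693]
Step 5: x=[5.3773] v=[-1.1583]
Step 6: x=[5.0896] v=[-1.1507]
Step 7: x=[4.8278] v=[-1.0472]
Step 8: x=[4.6137] v=[-0.8565]
Step 9: x=[4.4651] v=[-0.5944]
Step 10: x=[4.3944] v=[-0.2828]
Step 11: x=[4.4075] v=[0.0524]
First v>=0 after going negative at step 11, time=2.7500

Answer: 2.7500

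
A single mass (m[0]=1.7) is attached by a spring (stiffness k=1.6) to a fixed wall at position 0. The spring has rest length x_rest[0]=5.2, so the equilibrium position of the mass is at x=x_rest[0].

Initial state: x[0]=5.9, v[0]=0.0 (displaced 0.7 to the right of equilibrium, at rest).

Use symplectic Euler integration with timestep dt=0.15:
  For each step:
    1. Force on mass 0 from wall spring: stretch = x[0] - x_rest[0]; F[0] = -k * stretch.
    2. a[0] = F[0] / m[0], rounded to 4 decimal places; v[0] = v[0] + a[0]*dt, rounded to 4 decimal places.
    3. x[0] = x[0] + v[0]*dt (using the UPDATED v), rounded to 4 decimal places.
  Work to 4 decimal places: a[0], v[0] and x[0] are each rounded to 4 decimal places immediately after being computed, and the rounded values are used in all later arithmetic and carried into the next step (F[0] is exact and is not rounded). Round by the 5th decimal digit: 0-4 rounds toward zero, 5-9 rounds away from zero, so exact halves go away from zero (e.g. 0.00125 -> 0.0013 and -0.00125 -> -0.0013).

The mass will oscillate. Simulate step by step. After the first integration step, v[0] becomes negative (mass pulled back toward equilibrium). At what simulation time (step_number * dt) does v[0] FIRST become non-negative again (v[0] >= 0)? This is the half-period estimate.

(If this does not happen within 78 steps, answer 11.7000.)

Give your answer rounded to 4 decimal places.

Step 0: x=[5.9000] v=[0.0000]
Step 1: x=[5.8852] v=[-0.0988]
Step 2: x=[5.8559] v=[-0.1955]
Step 3: x=[5.8127] v=[-0.2881]
Step 4: x=[5.7565] v=[-0.3746]
Step 5: x=[5.6885] v=[-0.4532]
Step 6: x=[5.6102] v=[-0.5222]
Step 7: x=[5.5232] v=[-0.5801]
Step 8: x=[5.4293] v=[-0.6257]
Step 9: x=[5.3306] v=[-0.6581]
Step 10: x=[5.2291] v=[-0.6765]
Step 11: x=[5.1270] v=[-0.6806]
Step 12: x=[5.0265] v=[-0.6703]
Step 13: x=[4.9296] v=[-0.6458]
Step 14: x=[4.8385] v=[-0.6076]
Step 15: x=[4.7550] v=[-0.5566]
Step 16: x=[4.6809] v=[-0.4938]
Step 17: x=[4.6178] v=[-0.4205]
Step 18: x=[4.5671] v=[-0.3383]
Step 19: x=[4.5298] v=[-0.2489]
Step 20: x=[4.5067] v=[-0.1543]
Step 21: x=[4.4982] v=[-0.0564]
Step 22: x=[4.5046] v=[0.0427]
First v>=0 after going negative at step 22, time=3.3000

Answer: 3.3000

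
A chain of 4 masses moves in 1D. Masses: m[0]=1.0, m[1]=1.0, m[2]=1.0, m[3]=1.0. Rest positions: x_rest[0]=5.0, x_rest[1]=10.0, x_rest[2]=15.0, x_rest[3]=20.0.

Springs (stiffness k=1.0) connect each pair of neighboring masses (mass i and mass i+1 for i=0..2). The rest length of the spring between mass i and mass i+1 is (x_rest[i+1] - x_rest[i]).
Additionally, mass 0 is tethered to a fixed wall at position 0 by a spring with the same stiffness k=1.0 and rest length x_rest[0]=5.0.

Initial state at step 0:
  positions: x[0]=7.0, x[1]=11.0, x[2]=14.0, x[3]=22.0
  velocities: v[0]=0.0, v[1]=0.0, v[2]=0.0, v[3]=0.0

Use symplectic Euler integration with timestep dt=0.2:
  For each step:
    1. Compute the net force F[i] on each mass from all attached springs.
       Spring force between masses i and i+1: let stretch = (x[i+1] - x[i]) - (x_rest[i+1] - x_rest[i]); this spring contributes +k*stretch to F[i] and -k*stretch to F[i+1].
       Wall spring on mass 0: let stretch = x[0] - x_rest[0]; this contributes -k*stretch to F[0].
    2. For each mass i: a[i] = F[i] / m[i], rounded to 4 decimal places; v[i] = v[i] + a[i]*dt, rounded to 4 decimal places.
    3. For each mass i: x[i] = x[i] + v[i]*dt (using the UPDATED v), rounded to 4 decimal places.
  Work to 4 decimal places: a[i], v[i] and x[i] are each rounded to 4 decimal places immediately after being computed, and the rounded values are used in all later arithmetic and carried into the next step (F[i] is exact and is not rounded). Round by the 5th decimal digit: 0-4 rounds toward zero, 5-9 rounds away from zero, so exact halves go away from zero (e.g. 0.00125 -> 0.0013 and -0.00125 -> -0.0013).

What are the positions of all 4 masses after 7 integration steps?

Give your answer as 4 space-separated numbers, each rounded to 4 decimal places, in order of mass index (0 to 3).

Answer: 4.5657 10.4850 17.2675 19.9822

Derivation:
Step 0: x=[7.0000 11.0000 14.0000 22.0000] v=[0.0000 0.0000 0.0000 0.0000]
Step 1: x=[6.8800 10.9600 14.2000 21.8800] v=[-0.6000 -0.2000 1.0000 -0.6000]
Step 2: x=[6.6480 10.8864 14.5776 21.6528] v=[-1.1600 -0.3680 1.8880 -1.1360]
Step 3: x=[6.3196 10.7909 15.0906 21.3426] v=[-1.6419 -0.4774 2.5648 -1.5510]
Step 4: x=[5.9173 10.6886 15.6817 20.9823] v=[-2.0116 -0.5117 2.9553 -1.8014]
Step 5: x=[5.4691 10.5951 16.2851 20.6100] v=[-2.2408 -0.4673 3.0168 -1.8615]
Step 6: x=[5.0072 10.5242 16.8339 20.2647] v=[-2.3094 -0.3545 2.7438 -1.7265]
Step 7: x=[4.5657 10.4850 17.2675 19.9822] v=[-2.2074 -0.1960 2.1680 -1.4127]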